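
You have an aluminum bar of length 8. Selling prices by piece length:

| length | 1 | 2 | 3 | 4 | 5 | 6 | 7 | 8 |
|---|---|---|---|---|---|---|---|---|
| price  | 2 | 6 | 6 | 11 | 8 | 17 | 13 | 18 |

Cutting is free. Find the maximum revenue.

24

Build v[k] bottom-up: v[k] = max over allowed piece i of (p[i] + v[k−i]).
v[1] = 2
v[2] = 6
v[3] = 8  (first piece 1, then v[2]=6)
v[4] = 12  (first piece 2, then v[2]=6)
v[5] = 14  (first piece 1, then v[4]=12)
v[6] = 18  (first piece 2, then v[4]=12)
v[7] = 20  (first piece 1, then v[6]=18)
v[8] = 24  (first piece 2, then v[6]=18)
One optimal cutting: 2 + 2 + 2 + 2 → $6 + $6 + $6 + $6 = $24.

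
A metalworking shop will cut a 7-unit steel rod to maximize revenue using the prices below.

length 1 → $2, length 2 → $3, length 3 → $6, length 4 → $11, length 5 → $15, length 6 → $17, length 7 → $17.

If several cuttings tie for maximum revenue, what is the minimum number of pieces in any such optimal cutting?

2

Let r[k] be the best obtainable value from length k. For each k, try every first piece i and keep the best of price[i] + r[k−i].
r[1] = 2
r[2] = 4  (first piece 1, then r[1]=2)
r[3] = 6  (first piece 1, then r[2]=4)
r[4] = 11
r[5] = 15
r[6] = 17  (first piece 1, then r[5]=15)
r[7] = 19  (first piece 1, then r[6]=17)
Maximum revenue is $19.
Now minimize piece count subject to staying optimal: for each k, pieces[k] = 1 + min over i with p[i]+r[k−i]=r[k] of pieces[k−i].
pieces[4] = 1
pieces[5] = 1
pieces[6] = 1
pieces[7] = 2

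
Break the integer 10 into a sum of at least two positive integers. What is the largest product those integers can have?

Let m[k] be the best product for length k (with at least one cut). For each first piece i, the rest contributes max(k−i, m[k−i]).
m[2] = 1*max(1,0) = 1*1 = 1
m[3] = max(1*2, 2*1) = 2
m[4] = max(1*3, 2*2, 3*1) = 4
m[5] = max(1*4, 2*3, 3*2, 4*1) = 6
m[6] = max(1*6, 2*4, 3*3, 4*2, 5*1) = 9
m[7] = max(1*9, 2*6, 3*4, 4*3, 5*2, 6*1) = 12
m[8] = max(1*12, 2*9, 3*6, …, 6*2, 7*1) = 18
m[9] = max(1*18, 2*12, 3*9, …, 7*2, 8*1) = 27
m[10] = max(1*27, 2*18, 3*12, …, 8*2, 9*1) = 36
One optimal split: 3 + 3 + 2 + 2; product 3*3*2*2 = 36.

36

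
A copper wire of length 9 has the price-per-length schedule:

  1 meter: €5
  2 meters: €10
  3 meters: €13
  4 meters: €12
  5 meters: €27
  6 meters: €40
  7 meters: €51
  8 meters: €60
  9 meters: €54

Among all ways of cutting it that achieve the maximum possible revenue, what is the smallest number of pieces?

2

Build r[k] bottom-up: r[k] = max over allowed piece i of (p[i] + r[k−i]).
r[1] = 5
r[2] = max(5+5, 10+0) = 10
r[3] = max(5+10, 10+5, 13+0) = 15
r[4] = max(5+15, 10+10, 13+5, 12+0) = 20
r[5] = max(5+20, 10+15, 13+10, 12+5, 27+0) = 27
r[6] = max(5+27, 10+20, 13+15, 12+10, 27+5, 40+0) = 40
r[7] = max(5+40, 10+27, 13+20, …, 40+5, 51+0) = 51
r[8] = max(5+51, 10+40, 13+27, …, 51+5, 60+0) = 60
r[9] = max(5+60, 10+51, 13+40, …, 60+5, 54+0) = 65
Maximum revenue is €65.
Now minimize piece count subject to staying optimal: for each k, pieces[k] = 1 + min over i with p[i]+r[k−i]=r[k] of pieces[k−i].
pieces[6] = 1
pieces[7] = 1
pieces[8] = 1
pieces[9] = 2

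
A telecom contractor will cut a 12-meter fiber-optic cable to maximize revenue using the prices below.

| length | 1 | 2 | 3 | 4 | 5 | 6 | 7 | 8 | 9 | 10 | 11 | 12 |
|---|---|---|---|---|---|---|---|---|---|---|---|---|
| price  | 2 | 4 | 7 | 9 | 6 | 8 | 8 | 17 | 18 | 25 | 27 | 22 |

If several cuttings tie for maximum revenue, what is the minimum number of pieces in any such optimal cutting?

Let r[k] be the best obtainable value from length k. For each k, try every first piece i and keep the best of price[i] + r[k−i].
r[1] = 2
r[2] = max(2+2, 4+0) = 4
r[3] = max(2+4, 4+2, 7+0) = 7
r[4] = max(2+7, 4+4, 7+2, 9+0) = 9
r[5] = max(2+9, 4+7, 7+4, 9+2, 6+0) = 11
r[6] = max(2+11, 4+9, 7+7, 9+4, 6+2, 8+0) = 14
r[7] = max(2+14, 4+11, 7+9, …, 8+2, 8+0) = 16
r[8] = max(2+16, 4+14, 7+11, …, 8+2, 17+0) = 18
r[9] = max(2+18, 4+16, 7+14, …, 17+2, 18+0) = 21
r[10] = max(2+21, 4+18, 7+16, …, 18+2, 25+0) = 25
r[11] = max(2+25, 4+21, 7+18, …, 25+2, 27+0) = 27
r[12] = max(2+27, 4+25, 7+21, …, 27+2, 22+0) = 29
Maximum revenue is $29.
Now minimize piece count subject to staying optimal: for each k, pieces[k] = 1 + min over i with p[i]+r[k−i]=r[k] of pieces[k−i].
pieces[9] = 3
pieces[10] = 1
pieces[11] = 1
pieces[12] = 2

2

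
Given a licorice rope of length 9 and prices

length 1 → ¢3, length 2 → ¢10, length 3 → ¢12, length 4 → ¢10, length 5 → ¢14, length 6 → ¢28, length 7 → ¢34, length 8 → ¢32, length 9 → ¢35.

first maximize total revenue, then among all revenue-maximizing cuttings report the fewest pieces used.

Build r[k] bottom-up: r[k] = max over allowed piece i of (p[i] + r[k−i]).
r[1] = 3
r[2] = 10
r[3] = 13  (first piece 1, then r[2]=10)
r[4] = 20  (first piece 2, then r[2]=10)
r[5] = 23  (first piece 1, then r[4]=20)
r[6] = 30  (first piece 2, then r[4]=20)
r[7] = 34
r[8] = 40  (first piece 2, then r[6]=30)
r[9] = 44  (first piece 2, then r[7]=34)
Maximum revenue is ¢44.
Now minimize piece count subject to staying optimal: for each k, pieces[k] = 1 + min over i with p[i]+r[k−i]=r[k] of pieces[k−i].
pieces[6] = 3
pieces[7] = 1
pieces[8] = 4
pieces[9] = 2

2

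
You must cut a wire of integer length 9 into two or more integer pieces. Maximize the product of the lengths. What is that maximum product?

27

Fill prod[k] for k=2..9: at each k try every first piece i and multiply by the better of (k−i) uncut or prod[k−i].
prod[2] = 1·max(1,0) = 1·1 = 1
prod[3] = 1·max(2,1) = 1·2 = 2
prod[4] = 2·max(2,1) = 2·2 = 4
prod[5] = 2·max(3,2) = 2·3 = 6
prod[6] = 3·max(3,2) = 3·3 = 9
prod[7] = 2·max(5,6) = 2·6 = 12
prod[8] = 2·max(6,9) = 2·9 = 18
prod[9] = 3·max(6,9) = 3·9 = 27
One optimal split: 3 + 3 + 3; product 3·3·3 = 27.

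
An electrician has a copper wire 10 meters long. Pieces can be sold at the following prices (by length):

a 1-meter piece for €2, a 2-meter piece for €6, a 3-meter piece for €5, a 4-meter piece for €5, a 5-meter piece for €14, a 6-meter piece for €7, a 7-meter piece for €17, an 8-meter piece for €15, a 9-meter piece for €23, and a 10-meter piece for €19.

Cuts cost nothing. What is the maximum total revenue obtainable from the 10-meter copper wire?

30

Build r[k] bottom-up: r[k] = max over allowed piece i of (p[i] + r[k−i]).
r[1] = 2
r[2] = max(2+2, 6+0) = 6
r[3] = max(2+6, 6+2, 5+0) = 8
r[4] = max(2+8, 6+6, 5+2, 5+0) = 12
r[5] = max(2+12, 6+8, 5+6, 5+2, 14+0) = 14
r[6] = max(2+14, 6+12, 5+8, 5+6, 14+2, 7+0) = 18
r[7] = max(2+18, 6+14, 5+12, …, 7+2, 17+0) = 20
r[8] = max(2+20, 6+18, 5+14, …, 17+2, 15+0) = 24
r[9] = max(2+24, 6+20, 5+18, …, 15+2, 23+0) = 26
r[10] = max(2+26, 6+24, 5+20, …, 23+2, 19+0) = 30
One optimal cutting: 2 + 2 + 2 + 2 + 2 → €6 + €6 + €6 + €6 + €6 = €30.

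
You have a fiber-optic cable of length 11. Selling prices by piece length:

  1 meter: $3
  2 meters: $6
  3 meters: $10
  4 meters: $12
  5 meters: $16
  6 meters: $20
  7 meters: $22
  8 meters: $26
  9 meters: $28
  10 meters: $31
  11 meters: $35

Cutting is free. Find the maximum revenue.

Let best[k] be the best obtainable value from length k. For each k, try every first piece i and keep the best of price[i] + best[k−i].
best[1] = 3
best[2] = max(3+3, 6+0) = 6
best[3] = max(3+6, 6+3, 10+0) = 10
best[4] = max(3+10, 6+6, 10+3, 12+0) = 13
best[5] = max(3+13, 6+10, 10+6, 12+3, 16+0) = 16
best[6] = max(3+16, 6+13, 10+10, 12+6, 16+3, 20+0) = 20
best[7] = max(3+20, 6+16, 10+13, …, 20+3, 22+0) = 23
best[8] = max(3+23, 6+20, 10+16, …, 22+3, 26+0) = 26
best[9] = max(3+26, 6+23, 10+20, …, 26+3, 28+0) = 30
best[10] = max(3+30, 6+26, 10+23, …, 28+3, 31+0) = 33
best[11] = max(3+33, 6+30, 10+26, …, 31+3, 35+0) = 36
One optimal cutting: 3 + 3 + 3 + 1 + 1 → $10 + $10 + $10 + $3 + $3 = $36.

36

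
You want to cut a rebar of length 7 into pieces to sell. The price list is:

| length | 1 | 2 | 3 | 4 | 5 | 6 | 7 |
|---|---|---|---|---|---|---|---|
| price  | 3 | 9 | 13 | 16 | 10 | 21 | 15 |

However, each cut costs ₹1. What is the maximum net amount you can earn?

29

Build v[k] bottom-up: v[k] = max over allowed piece i of (p[i] + v[k−i]) − 1 per cut.
v[1] = 3
v[2] = 9
v[3] = 13
v[4] = 17  (first piece 2, then v[2]=9)
v[5] = 21  (first piece 2, then v[3]=13)
v[6] = 25  (first piece 2, then v[4]=17)
v[7] = 29  (first piece 2, then v[5]=21)
One optimal plan: pieces 3 + 2 + 2 (2 cuts) → ₹31 − ₹2 = ₹29.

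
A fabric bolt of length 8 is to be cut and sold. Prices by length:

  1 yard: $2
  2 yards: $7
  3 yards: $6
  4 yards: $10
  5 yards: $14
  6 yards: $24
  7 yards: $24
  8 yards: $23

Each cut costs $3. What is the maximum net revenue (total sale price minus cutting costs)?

Let v[k] be the best obtainable value from length k. For each k, try every first piece i and keep the best of price[i] + v[k−i] minus the 3 cut fee when i<k.
v[1] = 2
v[2] = 7
v[3] = 6  (first piece 1, then v[2]=7)
v[4] = 11  (first piece 2, then v[2]=7)
v[5] = 14
v[6] = 24
v[7] = 24
v[8] = 28  (first piece 2, then v[6]=24)
One optimal plan: pieces 6 + 2 (1 cut) → $31 − $3 = $28.

28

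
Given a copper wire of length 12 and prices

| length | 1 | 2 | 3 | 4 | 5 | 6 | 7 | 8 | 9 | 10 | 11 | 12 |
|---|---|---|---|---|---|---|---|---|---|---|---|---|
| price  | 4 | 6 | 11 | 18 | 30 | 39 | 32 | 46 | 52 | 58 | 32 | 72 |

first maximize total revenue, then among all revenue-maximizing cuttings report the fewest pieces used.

2

Let r[k] be the best obtainable value from length k. For each k, try every first piece i and keep the best of price[i] + r[k−i].
r[1] = 4
r[2] = max(4+4, 6+0) = 8
r[3] = max(4+8, 6+4, 11+0) = 12
r[4] = max(4+12, 6+8, 11+4, 18+0) = 18
r[5] = max(4+18, 6+12, 11+8, 18+4, 30+0) = 30
r[6] = max(4+30, 6+18, 11+12, 18+8, 30+4, 39+0) = 39
r[7] = max(4+39, 6+30, 11+18, …, 39+4, 32+0) = 43
r[8] = max(4+43, 6+39, 11+30, …, 32+4, 46+0) = 47
r[9] = max(4+47, 6+43, 11+39, …, 46+4, 52+0) = 52
r[10] = max(4+52, 6+47, 11+43, …, 52+4, 58+0) = 60
r[11] = max(4+60, 6+52, 11+47, …, 58+4, 32+0) = 69
r[12] = max(4+69, 6+60, 11+52, …, 32+4, 72+0) = 78
Maximum revenue is €78.
Now minimize piece count subject to staying optimal: for each k, pieces[k] = 1 + min over i with p[i]+r[k−i]=r[k] of pieces[k−i].
pieces[9] = 1
pieces[10] = 2
pieces[11] = 2
pieces[12] = 2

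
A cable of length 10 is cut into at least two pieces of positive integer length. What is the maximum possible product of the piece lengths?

36

Let P[k] be the best product for length k (with at least one cut). For each first piece i, the rest contributes max(k−i, P[k−i]).
P[2] = 1*max(1,0) = 1*1 = 1
P[3] = max(1*2, 2*1) = 2
P[4] = max(1*3, 2*2, 3*1) = 4
P[5] = max(1*4, 2*3, 3*2, 4*1) = 6
P[6] = max(1*6, 2*4, 3*3, 4*2, 5*1) = 9
P[7] = max(1*9, 2*6, 3*4, 4*3, 5*2, 6*1) = 12
P[8] = max(1*12, 2*9, 3*6, …, 6*2, 7*1) = 18
P[9] = max(1*18, 2*12, 3*9, …, 7*2, 8*1) = 27
P[10] = max(1*27, 2*18, 3*12, …, 8*2, 9*1) = 36
One optimal split: 3 + 3 + 2 + 2; product 3*3*2*2 = 36.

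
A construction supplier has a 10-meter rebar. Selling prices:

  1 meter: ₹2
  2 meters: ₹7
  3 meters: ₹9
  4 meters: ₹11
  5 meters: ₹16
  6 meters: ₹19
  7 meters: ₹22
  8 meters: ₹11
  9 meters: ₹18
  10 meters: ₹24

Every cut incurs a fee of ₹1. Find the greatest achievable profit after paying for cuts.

Let net[k] be the best obtainable value from length k. For each k, try every first piece i and keep the best of price[i] + net[k−i] minus the 1 cut fee when i<k.
net[1] = 2
net[2] = 7
net[3] = 9
net[4] = 13  (first piece 2, then net[2]=7)
net[5] = 16
net[6] = 19  (first piece 2, then net[4]=13)
net[7] = 22  (first piece 2, then net[5]=16)
net[8] = 25  (first piece 2, then net[6]=19)
net[9] = 28  (first piece 2, then net[7]=22)
net[10] = 31  (first piece 2, then net[8]=25)
One optimal plan: pieces 2 + 2 + 2 + 2 + 2 (4 cuts) → ₹35 − ₹4 = ₹31.

31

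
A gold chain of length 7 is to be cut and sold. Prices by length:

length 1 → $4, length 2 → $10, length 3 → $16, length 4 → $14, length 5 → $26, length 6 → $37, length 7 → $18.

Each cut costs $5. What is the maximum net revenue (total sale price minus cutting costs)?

Build net[k] bottom-up: net[k] = max over allowed piece i of (p[i] + net[k−i]) − 5 per cut.
net[1] = 4
net[2] = max(4+4-5, 10+0) = 10
net[3] = max(4+10-5, 10+4-5, 16+0) = 16
net[4] = max(4+16-5, 10+10-5, 16+4-5, 14+0) = 15
net[5] = max(4+15-5, 10+16-5, 16+10-5, 14+4-5, 26+0) = 26
net[6] = max(4+26-5, 10+15-5, 16+16-5, 14+10-5, 26+4-5, 37+0) = 37
net[7] = max(4+37-5, 10+26-5, 16+15-5, …, 37+4-5, 18+0) = 36
One optimal plan: pieces 6 + 1 (1 cut) → $41 − $5 = $36.

36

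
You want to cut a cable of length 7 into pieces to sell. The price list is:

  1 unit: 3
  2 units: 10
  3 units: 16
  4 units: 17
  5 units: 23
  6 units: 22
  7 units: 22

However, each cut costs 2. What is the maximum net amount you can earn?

32

Consider every possible first cut. r[k] is the best of p[i]+r[k−i] over all sellable i≤k, charging 2 whenever i<k.
r[1] = 3
r[2] = max(3+3-2, 10+0) = 10
r[3] = max(3+10-2, 10+3-2, 16+0) = 16
r[4] = max(3+16-2, 10+10-2, 16+3-2, 17+0) = 18
r[5] = max(3+18-2, 10+16-2, 16+10-2, 17+3-2, 23+0) = 24
r[6] = max(3+24-2, 10+18-2, 16+16-2, 17+10-2, 23+3-2, 22+0) = 30
r[7] = max(3+30-2, 10+24-2, 16+18-2, …, 22+3-2, 22+0) = 32
One optimal plan: pieces 3 + 2 + 2 (2 cuts) → 36 − 4 = 32.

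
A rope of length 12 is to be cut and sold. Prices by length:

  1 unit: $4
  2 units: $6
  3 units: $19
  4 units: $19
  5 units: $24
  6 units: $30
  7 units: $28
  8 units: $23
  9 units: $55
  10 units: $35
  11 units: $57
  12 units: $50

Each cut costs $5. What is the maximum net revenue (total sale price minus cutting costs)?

69

Build net[k] bottom-up: net[k] = max over allowed piece i of (p[i] + net[k−i]) − 5 per cut.
net[1] = 4
net[2] = max(4+4-5, 6+0) = 6
net[3] = max(4+6-5, 6+4-5, 19+0) = 19
net[4] = max(4+19-5, 6+6-5, 19+4-5, 19+0) = 19
net[5] = max(4+19-5, 6+19-5, 19+6-5, 19+4-5, 24+0) = 24
net[6] = max(4+24-5, 6+19-5, 19+19-5, 19+6-5, 24+4-5, 30+0) = 33
net[7] = max(4+33-5, 6+24-5, 19+19-5, …, 30+4-5, 28+0) = 33
net[8] = max(4+33-5, 6+33-5, 19+24-5, …, 28+4-5, 23+0) = 38
net[9] = max(4+38-5, 6+33-5, 19+33-5, …, 23+4-5, 55+0) = 55
net[10] = max(4+55-5, 6+38-5, 19+33-5, …, 55+4-5, 35+0) = 54
net[11] = max(4+54-5, 6+55-5, 19+38-5, …, 35+4-5, 57+0) = 57
net[12] = max(4+57-5, 6+54-5, 19+55-5, …, 57+4-5, 50+0) = 69
One optimal plan: pieces 9 + 3 (1 cut) → $74 − $5 = $69.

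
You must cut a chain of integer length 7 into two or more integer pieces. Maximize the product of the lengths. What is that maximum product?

12

Fill m[k] for k=2..7: at each k try every first piece i and multiply by the better of (k−i) uncut or m[k−i].
m[2] = 1*max(1,0) = 1*1 = 1
m[3] = max(1*2, 2*1) = 2
m[4] = max(1*3, 2*2, 3*1) = 4
m[5] = max(1*4, 2*3, 3*2, 4*1) = 6
m[6] = max(1*6, 2*4, 3*3, 4*2, 5*1) = 9
m[7] = max(1*9, 2*6, 3*4, 4*3, 5*2, 6*1) = 12
One optimal split: 3 + 2 + 2; product 3*2*2 = 12.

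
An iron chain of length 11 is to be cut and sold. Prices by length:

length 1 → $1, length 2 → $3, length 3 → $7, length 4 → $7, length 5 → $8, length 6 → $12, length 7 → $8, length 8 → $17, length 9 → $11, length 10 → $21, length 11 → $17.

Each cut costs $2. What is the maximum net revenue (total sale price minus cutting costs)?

Consider every possible first cut. net[k] is the best of p[i]+net[k−i] over all sellable i≤k, charging 2 whenever i<k.
net[1] = 1
net[2] = 3
net[3] = 7
net[4] = 7
net[5] = 8  (first piece 2, then net[3]=7)
net[6] = 12  (first piece 3, then net[3]=7)
net[7] = 12  (first piece 3, then net[4]=7)
net[8] = 17
net[9] = 17  (first piece 3, then net[6]=12)
net[10] = 21
net[11] = 22  (first piece 3, then net[8]=17)
One optimal plan: pieces 8 + 3 (1 cut) → $24 − $2 = $22.

22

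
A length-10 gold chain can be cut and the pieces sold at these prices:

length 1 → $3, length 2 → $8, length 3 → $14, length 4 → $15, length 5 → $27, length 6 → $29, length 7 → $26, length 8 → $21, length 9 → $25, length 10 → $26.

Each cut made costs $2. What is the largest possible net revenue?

52

Let v[k] be the best obtainable value from length k. For each k, try every first piece i and keep the best of price[i] + v[k−i] minus the 2 cut fee when i<k.
v[1] = 3
v[2] = max(3+3-2, 8+0) = 8
v[3] = max(3+8-2, 8+3-2, 14+0) = 14
v[4] = max(3+14-2, 8+8-2, 14+3-2, 15+0) = 15
v[5] = max(3+15-2, 8+14-2, 14+8-2, 15+3-2, 27+0) = 27
v[6] = max(3+27-2, 8+15-2, 14+14-2, 15+8-2, 27+3-2, 29+0) = 29
v[7] = max(3+29-2, 8+27-2, 14+15-2, …, 29+3-2, 26+0) = 33
v[8] = max(3+33-2, 8+29-2, 14+27-2, …, 26+3-2, 21+0) = 39
v[9] = max(3+39-2, 8+33-2, 14+29-2, …, 21+3-2, 25+0) = 41
v[10] = max(3+41-2, 8+39-2, 14+33-2, …, 25+3-2, 26+0) = 52
One optimal plan: pieces 5 + 5 (1 cut) → $54 − $2 = $52.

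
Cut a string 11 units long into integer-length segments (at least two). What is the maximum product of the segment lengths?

54

Fill P[k] for k=2..11: at each k try every first piece i and multiply by the better of (k−i) uncut or P[k−i].
P[2] = 1·max(1,0) = 1·1 = 1
P[3] = max(1·2, 2·1) = 2
P[4] = max(1·3, 2·2, 3·1) = 4
P[5] = max(1·4, 2·3, 3·2, 4·1) = 6
P[6] = max(1·6, 2·4, 3·3, 4·2, 5·1) = 9
P[7] = max(1·9, 2·6, 3·4, 4·3, 5·2, 6·1) = 12
P[8] = max(1·12, 2·9, 3·6, …, 6·2, 7·1) = 18
P[9] = max(1·18, 2·12, 3·9, …, 7·2, 8·1) = 27
P[10] = max(1·27, 2·18, 3·12, …, 8·2, 9·1) = 36
P[11] = max(1·36, 2·27, 3·18, …, 9·2, 10·1) = 54
One optimal split: 3 + 3 + 3 + 2; product 3·3·3·2 = 54.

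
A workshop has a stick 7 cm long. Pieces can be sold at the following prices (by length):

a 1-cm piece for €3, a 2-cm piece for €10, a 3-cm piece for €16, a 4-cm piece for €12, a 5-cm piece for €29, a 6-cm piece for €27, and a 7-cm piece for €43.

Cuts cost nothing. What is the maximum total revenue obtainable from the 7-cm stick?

Let best[k] be the best obtainable value from length k. For each k, try every first piece i and keep the best of price[i] + best[k−i].
best[1] = 3
best[2] = max(3+3, 10+0) = 10
best[3] = max(3+10, 10+3, 16+0) = 16
best[4] = max(3+16, 10+10, 16+3, 12+0) = 20
best[5] = max(3+20, 10+16, 16+10, 12+3, 29+0) = 29
best[6] = max(3+29, 10+20, 16+16, 12+10, 29+3, 27+0) = 32
best[7] = max(3+32, 10+29, 16+20, …, 27+3, 43+0) = 43
Best is to sell the whole 7-cm piece uncut for €43.

43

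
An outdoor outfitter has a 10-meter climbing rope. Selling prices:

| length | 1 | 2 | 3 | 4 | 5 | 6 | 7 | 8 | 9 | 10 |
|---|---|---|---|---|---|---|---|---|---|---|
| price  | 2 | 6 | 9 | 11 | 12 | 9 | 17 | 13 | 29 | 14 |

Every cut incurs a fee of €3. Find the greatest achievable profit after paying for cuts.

Let net[k] be the best obtainable value from length k. For each k, try every first piece i and keep the best of price[i] + net[k−i] minus the 3 cut fee when i<k.
net[1] = 2
net[2] = max(2+2-3, 6+0) = 6
net[3] = max(2+6-3, 6+2-3, 9+0) = 9
net[4] = max(2+9-3, 6+6-3, 9+2-3, 11+0) = 11
net[5] = max(2+11-3, 6+9-3, 9+6-3, 11+2-3, 12+0) = 12
net[6] = max(2+12-3, 6+11-3, 9+9-3, 11+6-3, 12+2-3, 9+0) = 15
net[7] = max(2+15-3, 6+12-3, 9+11-3, …, 9+2-3, 17+0) = 17
net[8] = max(2+17-3, 6+15-3, 9+12-3, …, 17+2-3, 13+0) = 19
net[9] = max(2+19-3, 6+17-3, 9+15-3, …, 13+2-3, 29+0) = 29
net[10] = max(2+29-3, 6+19-3, 9+17-3, …, 29+2-3, 14+0) = 28
One optimal plan: pieces 9 + 1 (1 cut) → €31 − €3 = €28.

28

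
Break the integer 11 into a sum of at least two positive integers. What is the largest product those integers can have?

Define g[k] = max over 1≤i<k of i · max(k−i, g[k−i]); the inner max lets the remainder stay uncut if that's better.
g[2] = 1×max(1,0) = 1×1 = 1
g[3] = 1×max(2,1) = 1×2 = 2
g[4] = 2×max(2,1) = 2×2 = 4
g[5] = 2×max(3,2) = 2×3 = 6
g[6] = 3×max(3,2) = 3×3 = 9
g[7] = 2×max(5,6) = 2×6 = 12
g[8] = 2×max(6,9) = 2×9 = 18
g[9] = 3×max(6,9) = 3×9 = 27
g[10] = 2×max(8,18) = 2×18 = 36
g[11] = 2×max(9,27) = 2×27 = 54
One optimal split: 3 + 3 + 3 + 2; product 3×3×3×2 = 54.

54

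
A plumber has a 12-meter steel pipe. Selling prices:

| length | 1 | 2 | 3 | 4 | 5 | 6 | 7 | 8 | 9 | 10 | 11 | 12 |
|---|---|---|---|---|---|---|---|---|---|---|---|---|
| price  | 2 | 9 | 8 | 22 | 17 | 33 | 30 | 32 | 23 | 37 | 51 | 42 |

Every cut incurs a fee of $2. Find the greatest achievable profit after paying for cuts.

64

Consider every possible first cut. net[k] is the best of p[i]+net[k−i] over all sellable i≤k, charging 2 whenever i<k.
net[1] = 2
net[2] = max(2+2-2, 9+0) = 9
net[3] = max(2+9-2, 9+2-2, 8+0) = 9
net[4] = max(2+9-2, 9+9-2, 8+2-2, 22+0) = 22
net[5] = max(2+22-2, 9+9-2, 8+9-2, 22+2-2, 17+0) = 22
net[6] = max(2+22-2, 9+22-2, 8+9-2, 22+9-2, 17+2-2, 33+0) = 33
net[7] = max(2+33-2, 9+22-2, 8+22-2, …, 33+2-2, 30+0) = 33
net[8] = max(2+33-2, 9+33-2, 8+22-2, …, 30+2-2, 32+0) = 42
net[9] = max(2+42-2, 9+33-2, 8+33-2, …, 32+2-2, 23+0) = 42
net[10] = max(2+42-2, 9+42-2, 8+33-2, …, 23+2-2, 37+0) = 53
net[11] = max(2+53-2, 9+42-2, 8+42-2, …, 37+2-2, 51+0) = 53
net[12] = max(2+53-2, 9+53-2, 8+42-2, …, 51+2-2, 42+0) = 64
One optimal plan: pieces 6 + 6 (1 cut) → $66 − $2 = $64.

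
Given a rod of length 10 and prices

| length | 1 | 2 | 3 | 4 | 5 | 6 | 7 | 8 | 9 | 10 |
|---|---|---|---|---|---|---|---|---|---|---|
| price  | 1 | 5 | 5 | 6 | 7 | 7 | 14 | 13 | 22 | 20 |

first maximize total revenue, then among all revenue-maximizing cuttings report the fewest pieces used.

Consider every possible first cut. r[k] is the best of p[i]+r[k−i] over all sellable i≤k.
r[1] = 1
r[2] = 5
r[3] = 6  (first piece 1, then r[2]=5)
r[4] = 10  (first piece 2, then r[2]=5)
r[5] = 11  (first piece 1, then r[4]=10)
r[6] = 15  (first piece 2, then r[4]=10)
r[7] = 16  (first piece 1, then r[6]=15)
r[8] = 20  (first piece 2, then r[6]=15)
r[9] = 22
r[10] = 25  (first piece 2, then r[8]=20)
Maximum revenue is 25.
Now minimize piece count subject to staying optimal: for each k, pieces[k] = 1 + min over i with p[i]+r[k−i]=r[k] of pieces[k−i].
pieces[7] = 4
pieces[8] = 4
pieces[9] = 1
pieces[10] = 5

5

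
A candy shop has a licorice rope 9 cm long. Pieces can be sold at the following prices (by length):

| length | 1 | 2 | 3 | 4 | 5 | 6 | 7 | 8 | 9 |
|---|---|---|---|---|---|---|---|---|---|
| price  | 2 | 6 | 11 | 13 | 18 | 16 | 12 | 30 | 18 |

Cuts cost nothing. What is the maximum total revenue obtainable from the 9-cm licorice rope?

33

Let r[k] be the best obtainable value from length k. For each k, try every first piece i and keep the best of price[i] + r[k−i].
r[1] = 2
r[2] = 6
r[3] = 11
r[4] = 13  (first piece 1, then r[3]=11)
r[5] = 18
r[6] = 22  (first piece 3, then r[3]=11)
r[7] = 24  (first piece 1, then r[6]=22)
r[8] = 30
r[9] = 33  (first piece 3, then r[6]=22)
One optimal cutting: 3 + 3 + 3 → ¢11 + ¢11 + ¢11 = ¢33.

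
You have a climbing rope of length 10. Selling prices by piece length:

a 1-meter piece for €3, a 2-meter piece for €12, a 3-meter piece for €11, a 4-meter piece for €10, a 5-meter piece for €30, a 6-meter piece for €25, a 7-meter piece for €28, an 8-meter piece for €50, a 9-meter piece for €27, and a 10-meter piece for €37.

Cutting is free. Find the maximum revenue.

62

Build best[k] bottom-up: best[k] = max over allowed piece i of (p[i] + best[k−i]).
best[1] = 3
best[2] = max(3+3, 12+0) = 12
best[3] = max(3+12, 12+3, 11+0) = 15
best[4] = max(3+15, 12+12, 11+3, 10+0) = 24
best[5] = max(3+24, 12+15, 11+12, 10+3, 30+0) = 30
best[6] = max(3+30, 12+24, 11+15, 10+12, 30+3, 25+0) = 36
best[7] = max(3+36, 12+30, 11+24, …, 25+3, 28+0) = 42
best[8] = max(3+42, 12+36, 11+30, …, 28+3, 50+0) = 50
best[9] = max(3+50, 12+42, 11+36, …, 50+3, 27+0) = 54
best[10] = max(3+54, 12+50, 11+42, …, 27+3, 37+0) = 62
One optimal cutting: 8 + 2 → €50 + €12 = €62.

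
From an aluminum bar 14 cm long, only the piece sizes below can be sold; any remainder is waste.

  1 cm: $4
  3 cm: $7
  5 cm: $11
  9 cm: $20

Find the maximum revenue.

Build r[k] bottom-up: r[k] = max over allowed piece i of (p[i] + r[k−i]).
r[1] = 4
r[2] = 8  (first piece 1, then r[1]=4)
r[3] = max(4+8, 7+0) = 12
r[4] = max(4+12, 7+4) = 16
r[5] = max(4+16, 7+8, 11+0) = 20
r[6] = max(4+20, 7+12, 11+4) = 24
r[7] = max(4+24, 7+16, 11+8) = 28
r[8] = max(4+28, 7+20, 11+12) = 32
r[9] = max(4+32, 7+24, 11+16, 20+0) = 36
r[10] = max(4+36, 7+28, 11+20, 20+4) = 40
r[11] = max(4+40, 7+32, 11+24, 20+8) = 44
r[12] = max(4+44, 7+36, 11+28, 20+12) = 48
r[13] = max(4+48, 7+40, 11+32, 20+16) = 52
r[14] = max(4+52, 7+44, 11+36, 20+20) = 56
One optimal cutting: 1 + 1 + 1 + 1 + 1 + 1 + 1 + 1 + 1 + 1 + 1 + 1 + 1 + 1 → $56.

56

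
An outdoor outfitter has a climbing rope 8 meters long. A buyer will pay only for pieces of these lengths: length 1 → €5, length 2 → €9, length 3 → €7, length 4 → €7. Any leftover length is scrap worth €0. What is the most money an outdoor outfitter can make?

40

Build best[k] bottom-up: best[k] = max over allowed piece i of (p[i] + best[k−i]).
best[1] = 5
best[2] = 10  (first piece 1, then best[1]=5)
best[3] = 15  (first piece 1, then best[2]=10)
best[4] = 20  (first piece 1, then best[3]=15)
best[5] = 25  (first piece 1, then best[4]=20)
best[6] = 30  (first piece 1, then best[5]=25)
best[7] = 35  (first piece 1, then best[6]=30)
best[8] = 40  (first piece 1, then best[7]=35)
One optimal cutting: 1 + 1 + 1 + 1 + 1 + 1 + 1 + 1 → €40.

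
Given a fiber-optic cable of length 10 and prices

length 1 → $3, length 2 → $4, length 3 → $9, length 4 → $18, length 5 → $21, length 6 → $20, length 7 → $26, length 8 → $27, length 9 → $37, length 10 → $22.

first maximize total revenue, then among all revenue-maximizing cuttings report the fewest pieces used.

Let r[k] be the best obtainable value from length k. For each k, try every first piece i and keep the best of price[i] + r[k−i].
r[1] = 3
r[2] = 6  (first piece 1, then r[1]=3)
r[3] = 9  (first piece 1, then r[2]=6)
r[4] = 18
r[5] = 21  (first piece 1, then r[4]=18)
r[6] = 24  (first piece 1, then r[5]=21)
r[7] = 27  (first piece 1, then r[6]=24)
r[8] = 36  (first piece 4, then r[4]=18)
r[9] = 39  (first piece 1, then r[8]=36)
r[10] = 42  (first piece 1, then r[9]=39)
Maximum revenue is $42.
Now minimize piece count subject to staying optimal: for each k, pieces[k] = 1 + min over i with p[i]+r[k−i]=r[k] of pieces[k−i].
pieces[7] = 2
pieces[8] = 2
pieces[9] = 2
pieces[10] = 2

2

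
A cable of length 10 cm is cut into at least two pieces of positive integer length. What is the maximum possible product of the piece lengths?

Define m[k] = max over 1≤i<k of i · max(k−i, m[k−i]); the inner max lets the remainder stay uncut if that's better.
m[2] = 1×max(1,0) = 1×1 = 1
m[3] = 1×max(2,1) = 1×2 = 2
m[4] = 2×max(2,1) = 2×2 = 4
m[5] = 2×max(3,2) = 2×3 = 6
m[6] = 3×max(3,2) = 3×3 = 9
m[7] = 2×max(5,6) = 2×6 = 12
m[8] = 2×max(6,9) = 2×9 = 18
m[9] = 3×max(6,9) = 3×9 = 27
m[10] = 2×max(8,18) = 2×18 = 36
One optimal split: 3 + 3 + 2 + 2; product 3×3×2×2 = 36.

36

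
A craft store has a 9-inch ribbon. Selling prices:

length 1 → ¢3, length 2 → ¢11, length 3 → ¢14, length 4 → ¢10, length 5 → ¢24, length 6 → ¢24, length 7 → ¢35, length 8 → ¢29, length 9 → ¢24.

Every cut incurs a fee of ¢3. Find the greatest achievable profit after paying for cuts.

Let v[k] be the best obtainable value from length k. For each k, try every first piece i and keep the best of price[i] + v[k−i] minus the 3 cut fee when i<k.
v[1] = 3
v[2] = 11
v[3] = 14
v[4] = 19  (first piece 2, then v[2]=11)
v[5] = 24
v[6] = 27  (first piece 2, then v[4]=19)
v[7] = 35
v[8] = 35  (first piece 1, then v[7]=35)
v[9] = 43  (first piece 2, then v[7]=35)
One optimal plan: pieces 7 + 2 (1 cut) → ¢46 − ¢3 = ¢43.

43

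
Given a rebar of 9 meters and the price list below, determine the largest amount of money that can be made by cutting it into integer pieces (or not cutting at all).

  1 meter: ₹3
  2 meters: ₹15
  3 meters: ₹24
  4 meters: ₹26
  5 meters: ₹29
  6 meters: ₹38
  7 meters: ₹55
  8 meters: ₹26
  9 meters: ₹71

72

Build best[k] bottom-up: best[k] = max over allowed piece i of (p[i] + best[k−i]).
best[1] = 3
best[2] = 15
best[3] = 24
best[4] = 30  (first piece 2, then best[2]=15)
best[5] = 39  (first piece 2, then best[3]=24)
best[6] = 48  (first piece 3, then best[3]=24)
best[7] = 55
best[8] = 63  (first piece 2, then best[6]=48)
best[9] = 72  (first piece 3, then best[6]=48)
One optimal cutting: 3 + 3 + 3 → ₹24 + ₹24 + ₹24 = ₹72.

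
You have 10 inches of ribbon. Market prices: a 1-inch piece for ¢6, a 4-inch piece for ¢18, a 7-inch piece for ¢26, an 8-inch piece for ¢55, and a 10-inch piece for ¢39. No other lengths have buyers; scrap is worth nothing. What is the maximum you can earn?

Build f[k] bottom-up: f[k] = max over allowed piece i of (p[i] + f[k−i]).
f[1] = 6
f[2] = 12  (first piece 1, then f[1]=6)
f[3] = 18  (first piece 1, then f[2]=12)
f[4] = max(6+18, 18+0) = 24
f[5] = max(6+24, 18+6) = 30
f[6] = max(6+30, 18+12) = 36
f[7] = max(6+36, 18+18, 26+0) = 42
f[8] = max(6+42, 18+24, 26+6, 55+0) = 55
f[9] = max(6+55, 18+30, 26+12, 55+6) = 61
f[10] = max(6+61, 18+36, 26+18, 55+12, 39+0) = 67
One optimal cutting: 8 + 1 + 1 → ¢67.

67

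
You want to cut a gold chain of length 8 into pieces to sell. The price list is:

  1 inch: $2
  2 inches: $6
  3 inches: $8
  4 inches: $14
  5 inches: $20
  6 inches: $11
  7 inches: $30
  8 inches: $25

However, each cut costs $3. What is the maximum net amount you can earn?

29

Build net[k] bottom-up: net[k] = max over allowed piece i of (p[i] + net[k−i]) − 3 per cut.
net[1] = 2
net[2] = 6
net[3] = 8
net[4] = 14
net[5] = 20
net[6] = 19  (first piece 1, then net[5]=20)
net[7] = 30
net[8] = 29  (first piece 1, then net[7]=30)
One optimal plan: pieces 7 + 1 (1 cut) → $32 − $3 = $29.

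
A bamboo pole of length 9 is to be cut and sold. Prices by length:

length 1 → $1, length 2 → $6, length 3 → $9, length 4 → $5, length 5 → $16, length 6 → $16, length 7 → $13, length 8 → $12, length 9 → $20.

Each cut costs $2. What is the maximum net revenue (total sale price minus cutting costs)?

24

Let v[k] be the best obtainable value from length k. For each k, try every first piece i and keep the best of price[i] + v[k−i] minus the 2 cut fee when i<k.
v[1] = 1
v[2] = max(1+1-2, 6+0) = 6
v[3] = max(1+6-2, 6+1-2, 9+0) = 9
v[4] = max(1+9-2, 6+6-2, 9+1-2, 5+0) = 10
v[5] = max(1+10-2, 6+9-2, 9+6-2, 5+1-2, 16+0) = 16
v[6] = max(1+16-2, 6+10-2, 9+9-2, 5+6-2, 16+1-2, 16+0) = 16
v[7] = max(1+16-2, 6+16-2, 9+10-2, …, 16+1-2, 13+0) = 20
v[8] = max(1+20-2, 6+16-2, 9+16-2, …, 13+1-2, 12+0) = 23
v[9] = max(1+23-2, 6+20-2, 9+16-2, …, 12+1-2, 20+0) = 24
One optimal plan: pieces 5 + 2 + 2 (2 cuts) → $28 − $4 = $24.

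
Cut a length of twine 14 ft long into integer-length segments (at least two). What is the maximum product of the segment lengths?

Fill g[k] for k=2..14: at each k try every first piece i and multiply by the better of (k−i) uncut or g[k−i].
g[2] = 1·max(1,0) = 1·1 = 1
g[3] = max(1·2, 2·1) = 2
g[4] = max(1·3, 2·2, 3·1) = 4
g[5] = max(1·4, 2·3, 3·2, 4·1) = 6
g[6] = max(1·6, 2·4, 3·3, 4·2, 5·1) = 9
g[7] = max(1·9, 2·6, 3·4, 4·3, 5·2, 6·1) = 12
g[8] = max(1·12, 2·9, 3·6, …, 6·2, 7·1) = 18
g[9] = max(1·18, 2·12, 3·9, …, 7·2, 8·1) = 27
g[10] = max(1·27, 2·18, 3·12, …, 8·2, 9·1) = 36
g[11] = max(1·36, 2·27, 3·18, …, 9·2, 10·1) = 54
g[12] = max(1·54, 2·36, 3·27, …, 10·2, 11·1) = 81
g[13] = max(1·81, 2·54, 3·36, …, 11·2, 12·1) = 108
g[14] = max(1·108, 2·81, 3·54, …, 12·2, 13·1) = 162
One optimal split: 3 + 3 + 3 + 3 + 2; product 3·3·3·3·2 = 162.

162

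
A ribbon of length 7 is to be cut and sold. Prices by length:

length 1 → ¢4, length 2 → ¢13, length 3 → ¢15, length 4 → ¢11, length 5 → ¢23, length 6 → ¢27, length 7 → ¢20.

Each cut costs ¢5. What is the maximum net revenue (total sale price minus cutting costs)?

Consider every possible first cut. v[k] is the best of p[i]+v[k−i] over all sellable i≤k, charging 5 whenever i<k.
v[1] = 4
v[2] = max(4+4-5, 13+0) = 13
v[3] = max(4+13-5, 13+4-5, 15+0) = 15
v[4] = max(4+15-5, 13+13-5, 15+4-5, 11+0) = 21
v[5] = max(4+21-5, 13+15-5, 15+13-5, 11+4-5, 23+0) = 23
v[6] = max(4+23-5, 13+21-5, 15+15-5, 11+13-5, 23+4-5, 27+0) = 29
v[7] = max(4+29-5, 13+23-5, 15+21-5, …, 27+4-5, 20+0) = 31
One optimal plan: pieces 3 + 2 + 2 (2 cuts) → ¢41 − ¢10 = ¢31.

31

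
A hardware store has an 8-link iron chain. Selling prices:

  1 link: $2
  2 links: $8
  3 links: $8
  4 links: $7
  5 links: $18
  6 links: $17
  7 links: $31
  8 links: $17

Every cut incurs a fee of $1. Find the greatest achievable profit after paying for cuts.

Let r[k] be the best obtainable value from length k. For each k, try every first piece i and keep the best of price[i] + r[k−i] minus the 1 cut fee when i<k.
r[1] = 2
r[2] = 8
r[3] = 9  (first piece 1, then r[2]=8)
r[4] = 15  (first piece 2, then r[2]=8)
r[5] = 18
r[6] = 22  (first piece 2, then r[4]=15)
r[7] = 31
r[8] = 32  (first piece 1, then r[7]=31)
One optimal plan: pieces 7 + 1 (1 cut) → $33 − $1 = $32.

32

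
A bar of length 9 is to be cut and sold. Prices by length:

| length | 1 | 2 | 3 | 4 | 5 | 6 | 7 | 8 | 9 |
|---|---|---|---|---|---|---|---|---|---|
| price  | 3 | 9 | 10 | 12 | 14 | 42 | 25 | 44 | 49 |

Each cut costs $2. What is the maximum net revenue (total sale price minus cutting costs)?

Let r[k] be the best obtainable value from length k. For each k, try every first piece i and keep the best of price[i] + r[k−i] minus the 2 cut fee when i<k.
r[1] = 3
r[2] = 9
r[3] = 10  (first piece 1, then r[2]=9)
r[4] = 16  (first piece 2, then r[2]=9)
r[5] = 17  (first piece 1, then r[4]=16)
r[6] = 42
r[7] = 43  (first piece 1, then r[6]=42)
r[8] = 49  (first piece 2, then r[6]=42)
r[9] = 50  (first piece 1, then r[8]=49)
One optimal plan: pieces 6 + 2 + 1 (2 cuts) → $54 − $4 = $50.

50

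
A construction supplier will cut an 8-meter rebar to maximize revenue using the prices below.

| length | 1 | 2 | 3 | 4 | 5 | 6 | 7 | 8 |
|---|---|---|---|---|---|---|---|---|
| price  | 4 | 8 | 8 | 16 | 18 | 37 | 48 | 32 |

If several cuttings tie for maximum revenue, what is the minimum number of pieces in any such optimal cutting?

Let r[k] be the best obtainable value from length k. For each k, try every first piece i and keep the best of price[i] + r[k−i].
r[1] = 4
r[2] = max(4+4, 8+0) = 8
r[3] = max(4+8, 8+4, 8+0) = 12
r[4] = max(4+12, 8+8, 8+4, 16+0) = 16
r[5] = max(4+16, 8+12, 8+8, 16+4, 18+0) = 20
r[6] = max(4+20, 8+16, 8+12, 16+8, 18+4, 37+0) = 37
r[7] = max(4+37, 8+20, 8+16, …, 37+4, 48+0) = 48
r[8] = max(4+48, 8+37, 8+20, …, 48+4, 32+0) = 52
Maximum revenue is ₹52.
Now minimize piece count subject to staying optimal: for each k, pieces[k] = 1 + min over i with p[i]+r[k−i]=r[k] of pieces[k−i].
pieces[5] = 2
pieces[6] = 1
pieces[7] = 1
pieces[8] = 2

2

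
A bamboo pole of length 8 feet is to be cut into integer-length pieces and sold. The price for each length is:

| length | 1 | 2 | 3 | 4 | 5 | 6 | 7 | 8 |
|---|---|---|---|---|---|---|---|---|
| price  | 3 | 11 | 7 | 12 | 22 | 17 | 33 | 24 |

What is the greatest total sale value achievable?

44

Build v[k] bottom-up: v[k] = max over allowed piece i of (p[i] + v[k−i]).
v[1] = 3
v[2] = max(3+3, 11+0) = 11
v[3] = max(3+11, 11+3, 7+0) = 14
v[4] = max(3+14, 11+11, 7+3, 12+0) = 22
v[5] = max(3+22, 11+14, 7+11, 12+3, 22+0) = 25
v[6] = max(3+25, 11+22, 7+14, 12+11, 22+3, 17+0) = 33
v[7] = max(3+33, 11+25, 7+22, …, 17+3, 33+0) = 36
v[8] = max(3+36, 11+33, 7+25, …, 33+3, 24+0) = 44
One optimal cutting: 2 + 2 + 2 + 2 → $11 + $11 + $11 + $11 = $44.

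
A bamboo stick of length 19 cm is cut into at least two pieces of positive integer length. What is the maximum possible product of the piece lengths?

972

Let f[k] be the best product for length k (with at least one cut). For each first piece i, the rest contributes max(k−i, f[k−i]).
f[2] = 1×max(1,0) = 1×1 = 1
f[3] = 1×max(2,1) = 1×2 = 2
f[4] = 2×max(2,1) = 2×2 = 4
f[5] = 2×max(3,2) = 2×3 = 6
f[6] = 3×max(3,2) = 3×3 = 9
f[7] = 2×max(5,6) = 2×6 = 12
f[8] = 2×max(6,9) = 2×9 = 18
f[9] = 3×max(6,9) = 3×9 = 27
f[10] = 2×max(8,18) = 2×18 = 36
f[11] = 2×max(9,27) = 2×27 = 54
f[12] = 3×max(9,27) = 3×27 = 81
f[13] = 2×max(11,54) = 2×54 = 108
f[14] = 2×max(12,81) = 2×81 = 162
f[15] = 3×max(12,81) = 3×81 = 243
f[16] = 2×max(14,162) = 2×162 = 324
f[17] = 2×max(15,243) = 2×243 = 486
f[18] = 3×max(15,243) = 3×243 = 729
f[19] = 2×max(17,486) = 2×486 = 972
One optimal split: 3 + 3 + 3 + 3 + 3 + 2 + 2; product 3×3×3×3×3×2×2 = 972.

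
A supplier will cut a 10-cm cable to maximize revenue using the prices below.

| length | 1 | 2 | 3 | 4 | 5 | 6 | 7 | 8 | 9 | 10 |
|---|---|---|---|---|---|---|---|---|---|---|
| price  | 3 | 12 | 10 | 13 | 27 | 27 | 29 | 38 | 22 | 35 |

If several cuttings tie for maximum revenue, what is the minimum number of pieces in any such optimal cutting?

5

Let r[k] be the best obtainable value from length k. For each k, try every first piece i and keep the best of price[i] + r[k−i].
r[1] = 3
r[2] = 12
r[3] = 15  (first piece 1, then r[2]=12)
r[4] = 24  (first piece 2, then r[2]=12)
r[5] = 27  (first piece 1, then r[4]=24)
r[6] = 36  (first piece 2, then r[4]=24)
r[7] = 39  (first piece 1, then r[6]=36)
r[8] = 48  (first piece 2, then r[6]=36)
r[9] = 51  (first piece 1, then r[8]=48)
r[10] = 60  (first piece 2, then r[8]=48)
Maximum revenue is 60.
Now minimize piece count subject to staying optimal: for each k, pieces[k] = 1 + min over i with p[i]+r[k−i]=r[k] of pieces[k−i].
pieces[7] = 2
pieces[8] = 4
pieces[9] = 3
pieces[10] = 5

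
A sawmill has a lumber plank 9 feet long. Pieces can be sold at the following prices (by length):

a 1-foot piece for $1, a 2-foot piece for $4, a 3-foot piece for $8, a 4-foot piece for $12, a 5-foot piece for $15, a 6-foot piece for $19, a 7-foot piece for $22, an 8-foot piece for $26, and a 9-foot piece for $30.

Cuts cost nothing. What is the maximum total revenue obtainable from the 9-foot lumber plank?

30

Let R[k] be the best obtainable value from length k. For each k, try every first piece i and keep the best of price[i] + R[k−i].
R[1] = 1
R[2] = max(1+1, 4+0) = 4
R[3] = max(1+4, 4+1, 8+0) = 8
R[4] = max(1+8, 4+4, 8+1, 12+0) = 12
R[5] = max(1+12, 4+8, 8+4, 12+1, 15+0) = 15
R[6] = max(1+15, 4+12, 8+8, 12+4, 15+1, 19+0) = 19
R[7] = max(1+19, 4+15, 8+12, …, 19+1, 22+0) = 22
R[8] = max(1+22, 4+19, 8+15, …, 22+1, 26+0) = 26
R[9] = max(1+26, 4+22, 8+19, …, 26+1, 30+0) = 30
Best is to sell the whole 9-foot piece uncut for $30.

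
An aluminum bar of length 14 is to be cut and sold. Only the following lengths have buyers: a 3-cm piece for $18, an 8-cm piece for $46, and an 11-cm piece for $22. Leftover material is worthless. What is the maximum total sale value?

82

Consider every possible first cut. r[k] is the best of p[i]+r[k−i] over all sellable i≤k.
r[1] = 0
r[2] = 0
r[3] = 18
r[4] = 18
r[5] = 18
r[6] = 36  (first piece 3, then r[3]=18)
r[7] = 36
r[8] = max(18+18, 46+0) = 46
r[9] = max(18+36, 46+0) = 54
r[10] = max(18+36, 46+0) = 54
r[11] = max(18+46, 46+18, 22+0) = 64
r[12] = max(18+54, 46+18, 22+0) = 72
r[13] = max(18+54, 46+18, 22+0) = 72
r[14] = max(18+64, 46+36, 22+18) = 82
One optimal cutting: 8 + 3 + 3 → $82.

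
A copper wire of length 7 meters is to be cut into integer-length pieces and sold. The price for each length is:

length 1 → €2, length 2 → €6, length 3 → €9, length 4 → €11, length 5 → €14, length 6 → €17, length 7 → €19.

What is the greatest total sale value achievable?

Build R[k] bottom-up: R[k] = max over allowed piece i of (p[i] + R[k−i]).
R[1] = 2
R[2] = max(2+2, 6+0) = 6
R[3] = max(2+6, 6+2, 9+0) = 9
R[4] = max(2+9, 6+6, 9+2, 11+0) = 12
R[5] = max(2+12, 6+9, 9+6, 11+2, 14+0) = 15
R[6] = max(2+15, 6+12, 9+9, 11+6, 14+2, 17+0) = 18
R[7] = max(2+18, 6+15, 9+12, …, 17+2, 19+0) = 21
One optimal cutting: 3 + 2 + 2 → €9 + €6 + €6 = €21.

21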